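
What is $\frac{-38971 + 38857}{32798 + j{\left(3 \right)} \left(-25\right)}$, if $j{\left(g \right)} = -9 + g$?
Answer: $- \frac{57}{16474} \approx -0.00346$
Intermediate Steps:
$\frac{-38971 + 38857}{32798 + j{\left(3 \right)} \left(-25\right)} = \frac{-38971 + 38857}{32798 + \left(-9 + 3\right) \left(-25\right)} = - \frac{114}{32798 - -150} = - \frac{114}{32798 + 150} = - \frac{114}{32948} = \left(-114\right) \frac{1}{32948} = - \frac{57}{16474}$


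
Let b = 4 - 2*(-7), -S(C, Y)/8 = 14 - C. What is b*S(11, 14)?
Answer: -432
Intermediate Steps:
S(C, Y) = -112 + 8*C (S(C, Y) = -8*(14 - C) = -112 + 8*C)
b = 18 (b = 4 + 14 = 18)
b*S(11, 14) = 18*(-112 + 8*11) = 18*(-112 + 88) = 18*(-24) = -432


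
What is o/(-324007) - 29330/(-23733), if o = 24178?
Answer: 8929308836/7689658131 ≈ 1.1612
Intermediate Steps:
o/(-324007) - 29330/(-23733) = 24178/(-324007) - 29330/(-23733) = 24178*(-1/324007) - 29330*(-1/23733) = -24178/324007 + 29330/23733 = 8929308836/7689658131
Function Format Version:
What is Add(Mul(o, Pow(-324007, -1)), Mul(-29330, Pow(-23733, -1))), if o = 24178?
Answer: Rational(8929308836, 7689658131) ≈ 1.1612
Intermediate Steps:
Add(Mul(o, Pow(-324007, -1)), Mul(-29330, Pow(-23733, -1))) = Add(Mul(24178, Pow(-324007, -1)), Mul(-29330, Pow(-23733, -1))) = Add(Mul(24178, Rational(-1, 324007)), Mul(-29330, Rational(-1, 23733))) = Add(Rational(-24178, 324007), Rational(29330, 23733)) = Rational(8929308836, 7689658131)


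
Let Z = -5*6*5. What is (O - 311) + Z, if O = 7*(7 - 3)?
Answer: -433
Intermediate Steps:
O = 28 (O = 7*4 = 28)
Z = -150 (Z = -30*5 = -150)
(O - 311) + Z = (28 - 311) - 150 = -283 - 150 = -433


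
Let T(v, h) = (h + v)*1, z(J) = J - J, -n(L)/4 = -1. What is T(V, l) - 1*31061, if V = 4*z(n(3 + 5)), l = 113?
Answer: -30948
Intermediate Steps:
n(L) = 4 (n(L) = -4*(-1) = 4)
z(J) = 0
V = 0 (V = 4*0 = 0)
T(v, h) = h + v
T(V, l) - 1*31061 = (113 + 0) - 1*31061 = 113 - 31061 = -30948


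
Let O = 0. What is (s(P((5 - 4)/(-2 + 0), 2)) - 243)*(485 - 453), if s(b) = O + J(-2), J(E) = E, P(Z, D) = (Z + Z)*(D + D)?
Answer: -7840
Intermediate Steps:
P(Z, D) = 4*D*Z (P(Z, D) = (2*Z)*(2*D) = 4*D*Z)
s(b) = -2 (s(b) = 0 - 2 = -2)
(s(P((5 - 4)/(-2 + 0), 2)) - 243)*(485 - 453) = (-2 - 243)*(485 - 453) = -245*32 = -7840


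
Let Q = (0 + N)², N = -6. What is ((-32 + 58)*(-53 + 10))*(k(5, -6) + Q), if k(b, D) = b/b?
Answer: -41366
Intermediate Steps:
k(b, D) = 1
Q = 36 (Q = (0 - 6)² = (-6)² = 36)
((-32 + 58)*(-53 + 10))*(k(5, -6) + Q) = ((-32 + 58)*(-53 + 10))*(1 + 36) = (26*(-43))*37 = -1118*37 = -41366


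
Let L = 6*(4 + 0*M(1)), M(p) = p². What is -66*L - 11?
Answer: -1595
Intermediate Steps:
L = 24 (L = 6*(4 + 0*1²) = 6*(4 + 0*1) = 6*(4 + 0) = 6*4 = 24)
-66*L - 11 = -66*24 - 11 = -1584 - 11 = -1595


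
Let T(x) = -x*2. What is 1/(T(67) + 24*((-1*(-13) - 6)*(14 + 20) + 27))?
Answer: 1/6226 ≈ 0.00016062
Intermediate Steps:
T(x) = -2*x
1/(T(67) + 24*((-1*(-13) - 6)*(14 + 20) + 27)) = 1/(-2*67 + 24*((-1*(-13) - 6)*(14 + 20) + 27)) = 1/(-134 + 24*((13 - 6)*34 + 27)) = 1/(-134 + 24*(7*34 + 27)) = 1/(-134 + 24*(238 + 27)) = 1/(-134 + 24*265) = 1/(-134 + 6360) = 1/6226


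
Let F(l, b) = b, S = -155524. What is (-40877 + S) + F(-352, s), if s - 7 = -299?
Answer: -196693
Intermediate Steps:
s = -292 (s = 7 - 299 = -292)
(-40877 + S) + F(-352, s) = (-40877 - 155524) - 292 = -196401 - 292 = -196693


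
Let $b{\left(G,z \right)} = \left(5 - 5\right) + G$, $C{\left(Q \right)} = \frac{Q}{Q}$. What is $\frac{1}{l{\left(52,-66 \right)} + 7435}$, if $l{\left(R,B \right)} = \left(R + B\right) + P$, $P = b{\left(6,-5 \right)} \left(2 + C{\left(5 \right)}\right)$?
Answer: $\frac{1}{7439} \approx 0.00013443$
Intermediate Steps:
$C{\left(Q \right)} = 1$
$b{\left(G,z \right)} = G$ ($b{\left(G,z \right)} = 0 + G = G$)
$P = 18$ ($P = 6 \left(2 + 1\right) = 6 \cdot 3 = 18$)
$l{\left(R,B \right)} = 18 + B + R$ ($l{\left(R,B \right)} = \left(R + B\right) + 18 = \left(B + R\right) + 18 = 18 + B + R$)
$\frac{1}{l{\left(52,-66 \right)} + 7435} = \frac{1}{\left(18 - 66 + 52\right) + 7435} = \frac{1}{4 + 7435} = \frac{1}{7439}$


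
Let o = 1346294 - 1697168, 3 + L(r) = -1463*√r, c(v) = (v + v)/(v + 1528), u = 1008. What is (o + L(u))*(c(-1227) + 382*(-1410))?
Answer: 56886661343898/301 + 406614701592*√7/43 ≈ 2.1401e+11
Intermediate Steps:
c(v) = 2*v/(1528 + v) (c(v) = (2*v)/(1528 + v) = 2*v/(1528 + v))
L(r) = -3 - 1463*√r
o = -350874
(o + L(u))*(c(-1227) + 382*(-1410)) = (-350874 + (-3 - 17556*√7))*(2*(-1227)/(1528 - 1227) + 382*(-1410)) = (-350874 + (-3 - 17556*√7))*(2*(-1227)/301 - 538620) = (-350874 + (-3 - 17556*√7))*(2*(-1227)*(1/301) - 538620) = (-350877 - 17556*√7)*(-2454/301 - 538620) = (-350877 - 17556*√7)*(-162127074/301) = 56886661343898/301 + 406614701592*√7/43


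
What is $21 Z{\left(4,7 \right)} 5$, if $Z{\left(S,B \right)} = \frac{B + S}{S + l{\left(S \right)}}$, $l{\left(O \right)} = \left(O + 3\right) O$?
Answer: $\frac{1155}{32} \approx 36.094$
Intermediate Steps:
$l{\left(O \right)} = O \left(3 + O\right)$ ($l{\left(O \right)} = \left(3 + O\right) O = O \left(3 + O\right)$)
$Z{\left(S,B \right)} = \frac{B + S}{S + S \left(3 + S\right)}$
$21 Z{\left(4,7 \right)} 5 = 21 \frac{7 + 4}{4 \left(4 + 4\right)} 5 = 21 \cdot \frac{1}{4} \cdot \frac{1}{8} \cdot 11 \cdot 5 = 21 \cdot \frac{11}{32} \cdot 5 = \frac{231}{32} \cdot 5 = \frac{1155}{32}$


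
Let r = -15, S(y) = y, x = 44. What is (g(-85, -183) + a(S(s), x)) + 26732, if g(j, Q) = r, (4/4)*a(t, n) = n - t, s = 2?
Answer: 26759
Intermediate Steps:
a(t, n) = n - t
g(j, Q) = -15
(g(-85, -183) + a(S(s), x)) + 26732 = (-15 + (44 - 1*2)) + 26732 = (-15 + (44 - 2)) + 26732 = (-15 + 42) + 26732 = 27 + 26732 = 26759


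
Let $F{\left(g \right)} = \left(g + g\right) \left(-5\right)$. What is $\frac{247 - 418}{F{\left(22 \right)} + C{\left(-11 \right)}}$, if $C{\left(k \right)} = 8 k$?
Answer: $\frac{171}{308} \approx 0.55519$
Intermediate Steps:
$F{\left(g \right)} = - 10 g$ ($F{\left(g \right)} = 2 g \left(-5\right) = - 10 g$)
$\frac{247 - 418}{F{\left(22 \right)} + C{\left(-11 \right)}} = \frac{247 - 418}{\left(-10\right) 22 + 8 \left(-11\right)} = - \frac{171}{-220 - 88} = - \frac{171}{-308} = \left(-171\right) \left(- \frac{1}{308}\right) = \frac{171}{308}$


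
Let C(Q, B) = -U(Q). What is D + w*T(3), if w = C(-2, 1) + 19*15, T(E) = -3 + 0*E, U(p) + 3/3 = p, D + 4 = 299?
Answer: -569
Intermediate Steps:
D = 295 (D = -4 + 299 = 295)
U(p) = -1 + p
T(E) = -3 (T(E) = -3 + 0 = -3)
C(Q, B) = 1 - Q (C(Q, B) = -(-1 + Q) = 1 - Q)
w = 288 (w = (1 - 1*(-2)) + 19*15 = (1 + 2) + 285 = 3 + 285 = 288)
D + w*T(3) = 295 + 288*(-3) = 295 - 864 = -569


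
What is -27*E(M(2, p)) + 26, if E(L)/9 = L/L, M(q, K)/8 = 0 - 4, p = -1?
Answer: -217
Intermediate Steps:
M(q, K) = -32 (M(q, K) = 8*(0 - 4) = 8*(-4) = -32)
E(L) = 9 (E(L) = 9*(L/L) = 9*1 = 9)
-27*E(M(2, p)) + 26 = -27*9 + 26 = -243 + 26 = -217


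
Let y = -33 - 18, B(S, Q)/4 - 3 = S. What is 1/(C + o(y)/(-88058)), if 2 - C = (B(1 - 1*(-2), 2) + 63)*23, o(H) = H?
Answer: -88058/176027891 ≈ -0.00050025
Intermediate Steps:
B(S, Q) = 12 + 4*S
y = -51
C = -1999 (C = 2 - ((12 + 4*(1 - 1*(-2))) + 63)*23 = 2 - ((12 + 4*(1 + 2)) + 63)*23 = 2 - ((12 + 4*3) + 63)*23 = 2 - ((12 + 12) + 63)*23 = 2 - (24 + 63)*23 = 2 - 87*23 = 2 - 1*2001 = 2 - 2001 = -1999)
1/(C + o(y)/(-88058)) = 1/(-1999 - 51/(-88058)) = 1/(-1999 - 51*(-1/88058)) = 1/(-1999 + 51/88058) = 1/(-176027891/88058) = -88058/176027891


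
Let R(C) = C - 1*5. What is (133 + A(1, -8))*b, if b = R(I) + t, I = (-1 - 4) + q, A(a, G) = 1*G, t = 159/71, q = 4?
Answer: -33375/71 ≈ -470.07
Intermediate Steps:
t = 159/71 (t = 159*(1/71) = 159/71 ≈ 2.2394)
A(a, G) = G
I = -1 (I = (-1 - 4) + 4 = -5 + 4 = -1)
R(C) = -5 + C (R(C) = C - 5 = -5 + C)
b = -267/71 (b = (-5 - 1) + 159/71 = -6 + 159/71 = -267/71 ≈ -3.7606)
(133 + A(1, -8))*b = (133 - 8)*(-267/71) = 125*(-267/71) = -33375/71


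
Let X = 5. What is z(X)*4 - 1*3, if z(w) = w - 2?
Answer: 9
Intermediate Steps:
z(w) = -2 + w
z(X)*4 - 1*3 = (-2 + 5)*4 - 1*3 = 3*4 - 3 = 12 - 3 = 9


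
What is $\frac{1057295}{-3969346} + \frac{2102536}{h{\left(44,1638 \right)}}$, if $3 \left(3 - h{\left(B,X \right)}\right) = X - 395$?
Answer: $- \frac{12519191643199}{2449086482} \approx -5111.8$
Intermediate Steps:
$h{\left(B,X \right)} = \frac{404}{3} - \frac{X}{3}$ ($h{\left(B,X \right)} = 3 - \frac{X - 395}{3} = 3 - \frac{-395 + X}{3} = 3 - \left(- \frac{395}{3} + \frac{X}{3}\right) = \frac{404}{3} - \frac{X}{3}$)
$\frac{1057295}{-3969346} + \frac{2102536}{h{\left(44,1638 \right)}} = \frac{1057295}{-3969346} + \frac{2102536}{\frac{404}{3} - 546} = 1057295 \left(- \frac{1}{3969346}\right) + \frac{2102536}{\frac{404}{3} - 546} = - \frac{1057295}{3969346} + \frac{2102536}{- \frac{1234}{3}} = - \frac{1057295}{3969346} + 2102536 \left(- \frac{3}{1234}\right) = - \frac{1057295}{3969346} - \frac{3153804}{617} = - \frac{12519191643199}{2449086482}$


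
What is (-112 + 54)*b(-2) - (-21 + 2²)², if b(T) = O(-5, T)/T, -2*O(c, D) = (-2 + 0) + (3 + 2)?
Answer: -665/2 ≈ -332.50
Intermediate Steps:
O(c, D) = -3/2 (O(c, D) = -((-2 + 0) + (3 + 2))/2 = -(-2 + 5)/2 = -½*3 = -3/2)
b(T) = -3/(2*T)
(-112 + 54)*b(-2) - (-21 + 2²)² = (-112 + 54)*(-3/2/(-2)) - (-21 + 2²)² = -(-87)*(-1)/2 - (-21 + 4)² = -58*¾ - 1*(-17)² = -87/2 - 1*289 = -87/2 - 289 = -665/2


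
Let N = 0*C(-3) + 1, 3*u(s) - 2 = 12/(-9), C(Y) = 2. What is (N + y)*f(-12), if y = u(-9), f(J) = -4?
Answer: -44/9 ≈ -4.8889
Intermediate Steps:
u(s) = 2/9 (u(s) = ⅔ + (12/(-9))/3 = ⅔ + (12*(-⅑))/3 = ⅔ + (⅓)*(-4/3) = ⅔ - 4/9 = 2/9)
y = 2/9 ≈ 0.22222
N = 1 (N = 0*2 + 1 = 0 + 1 = 1)
(N + y)*f(-12) = (1 + 2/9)*(-4) = (11/9)*(-4) = -44/9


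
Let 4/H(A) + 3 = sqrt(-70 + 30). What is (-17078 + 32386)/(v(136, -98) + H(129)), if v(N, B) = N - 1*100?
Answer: 9417/22 + 43*I*sqrt(10)/22 ≈ 428.05 + 6.1808*I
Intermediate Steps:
H(A) = 4/(-3 + 2*I*sqrt(10)) (H(A) = 4/(-3 + sqrt(-70 + 30)) = 4/(-3 + sqrt(-40)) = 4/(-3 + 2*I*sqrt(10)))
v(N, B) = -100 + N (v(N, B) = N - 100 = -100 + N)
(-17078 + 32386)/(v(136, -98) + H(129)) = (-17078 + 32386)/((-100 + 136) + (-12/49 - 8*I*sqrt(10)/49)) = 15308/(36 + (-12/49 - 8*I*sqrt(10)/49)) = 15308/(1752/49 - 8*I*sqrt(10)/49)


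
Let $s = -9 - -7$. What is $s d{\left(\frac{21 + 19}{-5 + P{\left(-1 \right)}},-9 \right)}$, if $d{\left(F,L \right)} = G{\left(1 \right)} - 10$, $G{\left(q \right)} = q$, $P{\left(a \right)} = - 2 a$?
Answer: $18$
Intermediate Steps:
$d{\left(F,L \right)} = -9$ ($d{\left(F,L \right)} = 1 - 10 = -9$)
$s = -2$ ($s = -9 + 7 = -2$)
$s d{\left(\frac{21 + 19}{-5 + P{\left(-1 \right)}},-9 \right)} = \left(-2\right) \left(-9\right) = 18$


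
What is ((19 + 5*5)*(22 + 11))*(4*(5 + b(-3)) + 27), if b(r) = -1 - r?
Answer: 79860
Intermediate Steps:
((19 + 5*5)*(22 + 11))*(4*(5 + b(-3)) + 27) = ((19 + 5*5)*(22 + 11))*(4*(5 + (-1 - 1*(-3))) + 27) = ((19 + 25)*33)*(4*(5 + (-1 + 3)) + 27) = (44*33)*(4*(5 + 2) + 27) = 1452*(4*7 + 27) = 1452*(28 + 27) = 1452*55 = 79860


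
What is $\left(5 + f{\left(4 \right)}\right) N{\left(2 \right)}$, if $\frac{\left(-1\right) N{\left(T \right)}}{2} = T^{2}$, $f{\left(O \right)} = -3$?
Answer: $-16$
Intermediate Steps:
$N{\left(T \right)} = - 2 T^{2}$
$\left(5 + f{\left(4 \right)}\right) N{\left(2 \right)} = \left(5 - 3\right) \left(- 2 \cdot 2^{2}\right) = 2 \left(\left(-2\right) 4\right) = 2 \left(-8\right) = -16$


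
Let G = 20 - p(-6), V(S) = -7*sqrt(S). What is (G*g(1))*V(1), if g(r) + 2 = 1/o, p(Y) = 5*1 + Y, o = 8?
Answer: 2205/8 ≈ 275.63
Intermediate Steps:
p(Y) = 5 + Y
g(r) = -15/8 (g(r) = -2 + 1/8 = -15/8)
G = 21 (G = 20 - (5 - 6) = 20 - 1*(-1) = 20 + 1 = 21)
(G*g(1))*V(1) = (21*(-15/8))*(-7*sqrt(1)) = -(-2205)/8 = -315/8*(-7) = 2205/8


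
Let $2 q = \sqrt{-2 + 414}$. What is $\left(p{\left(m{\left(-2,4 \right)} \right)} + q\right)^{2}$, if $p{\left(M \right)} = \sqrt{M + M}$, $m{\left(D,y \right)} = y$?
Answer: $111 + 4 \sqrt{206} \approx 168.41$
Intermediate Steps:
$p{\left(M \right)} = \sqrt{2} \sqrt{M}$ ($p{\left(M \right)} = \sqrt{2 M} = \sqrt{2} \sqrt{M}$)
$q = \sqrt{103}$ ($q = \frac{\sqrt{-2 + 414}}{2} = \frac{\sqrt{412}}{2} = \frac{2 \sqrt{103}}{2} = \sqrt{103} \approx 10.149$)
$\left(p{\left(m{\left(-2,4 \right)} \right)} + q\right)^{2} = \left(\sqrt{2} \sqrt{4} + \sqrt{103}\right)^{2} = \left(\sqrt{2} \cdot 2 + \sqrt{103}\right)^{2} = \left(2 \sqrt{2} + \sqrt{103}\right)^{2} = \left(\sqrt{103} + 2 \sqrt{2}\right)^{2}$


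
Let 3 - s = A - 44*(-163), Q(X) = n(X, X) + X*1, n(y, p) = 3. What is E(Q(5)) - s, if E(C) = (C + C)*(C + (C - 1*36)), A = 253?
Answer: 7102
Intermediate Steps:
Q(X) = 3 + X (Q(X) = 3 + X*1 = 3 + X)
E(C) = 2*C*(-36 + 2*C) (E(C) = (2*C)*(C + (C - 36)) = (2*C)*(C + (-36 + C)) = (2*C)*(-36 + 2*C) = 2*C*(-36 + 2*C))
s = -7422 (s = 3 - (253 - 44*(-163)) = 3 - (253 + 7172) = 3 - 1*7425 = 3 - 7425 = -7422)
E(Q(5)) - s = 4*(3 + 5)*(-18 + (3 + 5)) - 1*(-7422) = 4*8*(-18 + 8) + 7422 = 4*8*(-10) + 7422 = -320 + 7422 = 7102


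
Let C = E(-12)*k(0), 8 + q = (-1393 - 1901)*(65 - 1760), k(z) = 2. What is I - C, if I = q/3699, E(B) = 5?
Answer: 5546332/3699 ≈ 1499.4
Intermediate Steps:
q = 5583322 (q = -8 + (-1393 - 1901)*(65 - 1760) = -8 - 3294*(-1695) = -8 + 5583330 = 5583322)
I = 5583322/3699 ≈ 1509.4
C = 10 (C = 5*2 = 10)
I - C = 5583322/3699 - 1*10 = 5583322/3699 - 10 = 5546332/3699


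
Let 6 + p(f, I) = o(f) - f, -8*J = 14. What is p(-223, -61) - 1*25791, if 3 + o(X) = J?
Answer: -102315/4 ≈ -25579.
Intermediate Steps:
J = -7/4 (J = -1/8*14 = -7/4 ≈ -1.7500)
o(X) = -19/4 (o(X) = -3 - 7/4 = -19/4)
p(f, I) = -43/4 - f (p(f, I) = -6 + (-19/4 - f) = -43/4 - f)
p(-223, -61) - 1*25791 = (-43/4 - 1*(-223)) - 1*25791 = (-43/4 + 223) - 25791 = 849/4 - 25791 = -102315/4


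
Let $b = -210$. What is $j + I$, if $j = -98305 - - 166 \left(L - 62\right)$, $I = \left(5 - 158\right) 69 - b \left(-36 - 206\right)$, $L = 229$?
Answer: $-131960$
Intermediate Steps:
$I = -61377$ ($I = \left(5 - 158\right) 69 - - 210 \left(-36 - 206\right) = \left(-153\right) 69 - \left(-210\right) \left(-242\right) = -10557 - 50820 = -61377$)
$j = -70583$ ($j = -98305 - - 166 \left(229 - 62\right) = -98305 - \left(-166\right) 167 = -98305 - -27722 = -98305 + 27722 = -70583$)
$j + I = -70583 - 61377 = -131960$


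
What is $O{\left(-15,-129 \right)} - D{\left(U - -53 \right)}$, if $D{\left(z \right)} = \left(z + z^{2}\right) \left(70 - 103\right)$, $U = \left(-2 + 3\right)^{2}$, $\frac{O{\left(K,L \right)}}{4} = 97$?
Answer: $98398$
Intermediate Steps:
$O{\left(K,L \right)} = 388$ ($O{\left(K,L \right)} = 4 \cdot 97 = 388$)
$U = 1$ ($U = 1^{2} = 1$)
$D{\left(z \right)} = - 33 z - 33 z^{2}$ ($D{\left(z \right)} = \left(z + z^{2}\right) \left(-33\right) = - 33 z - 33 z^{2}$)
$O{\left(-15,-129 \right)} - D{\left(U - -53 \right)} = 388 - - 33 \left(1 - -53\right) \left(1 + \left(1 - -53\right)\right) = 388 - - 33 \left(1 + 53\right) \left(1 + \left(1 + 53\right)\right) = 388 - \left(-33\right) 54 \left(1 + 54\right) = 388 - \left(-33\right) 54 \cdot 55 = 388 - -98010 = 388 + 98010 = 98398$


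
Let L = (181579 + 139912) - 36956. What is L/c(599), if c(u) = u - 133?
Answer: 284535/466 ≈ 610.59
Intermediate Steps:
c(u) = -133 + u
L = 284535 (L = 321491 - 36956 = 284535)
L/c(599) = 284535/(-133 + 599) = 284535/466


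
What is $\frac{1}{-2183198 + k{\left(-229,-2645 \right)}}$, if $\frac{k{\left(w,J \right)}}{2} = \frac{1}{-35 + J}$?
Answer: $- \frac{1340}{2925485321} \approx -4.5804 \cdot 10^{-7}$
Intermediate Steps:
$k{\left(w,J \right)} = \frac{2}{-35 + J}$
$\frac{1}{-2183198 + k{\left(-229,-2645 \right)}} = \frac{1}{-2183198 + \frac{2}{-35 - 2645}} = \frac{1}{-2183198 + \frac{2}{-2680}} = \frac{1}{-2183198 + 2 \left(- \frac{1}{2680}\right)} = \frac{1}{-2183198 - \frac{1}{1340}} = \frac{1}{- \frac{2925485321}{1340}} = - \frac{1340}{2925485321}$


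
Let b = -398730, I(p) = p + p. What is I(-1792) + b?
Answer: -402314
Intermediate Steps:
I(p) = 2*p
I(-1792) + b = 2*(-1792) - 398730 = -3584 - 398730 = -402314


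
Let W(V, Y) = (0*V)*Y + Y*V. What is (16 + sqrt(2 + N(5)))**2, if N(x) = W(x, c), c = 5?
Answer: 283 + 96*sqrt(3) ≈ 449.28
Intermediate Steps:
W(V, Y) = V*Y (W(V, Y) = 0*Y + V*Y = 0 + V*Y = V*Y)
N(x) = 5*x (N(x) = x*5 = 5*x)
(16 + sqrt(2 + N(5)))**2 = (16 + sqrt(2 + 5*5))**2 = (16 + sqrt(2 + 25))**2 = (16 + sqrt(27))**2 = (16 + 3*sqrt(3))**2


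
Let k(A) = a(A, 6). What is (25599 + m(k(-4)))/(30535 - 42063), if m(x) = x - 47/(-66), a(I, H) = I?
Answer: -1689317/760848 ≈ -2.2203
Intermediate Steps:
k(A) = A
m(x) = 47/66 + x (m(x) = x - 47*(-1/66) = x + 47/66 = 47/66 + x)
(25599 + m(k(-4)))/(30535 - 42063) = (25599 + (47/66 - 4))/(30535 - 42063) = (25599 - 217/66)/(-11528) = (1689317/66)*(-1/11528) = -1689317/760848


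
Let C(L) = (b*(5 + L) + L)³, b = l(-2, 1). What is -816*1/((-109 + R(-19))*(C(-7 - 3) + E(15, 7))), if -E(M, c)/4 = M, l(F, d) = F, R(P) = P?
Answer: -17/160 ≈ -0.10625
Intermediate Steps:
b = -2
E(M, c) = -4*M
C(L) = (-10 - L)³ (C(L) = (-2*(5 + L) + L)³ = ((-10 - 2*L) + L)³ = (-10 - L)³)
-816*1/((-109 + R(-19))*(C(-7 - 3) + E(15, 7))) = -816*1/((-109 - 19)*((-10 - (-7 - 3))³ - 4*15)) = -816*(-1/(128*((-10 - 1*(-10))³ - 60))) = -816*(-1/(128*((-10 + 10)³ - 60))) = -816*(-1/(128*(0³ - 60))) = -816*(-1/(128*(0 - 60))) = -816/((-128*(-60))) = -816/7680 = -816*1/7680 = -17/160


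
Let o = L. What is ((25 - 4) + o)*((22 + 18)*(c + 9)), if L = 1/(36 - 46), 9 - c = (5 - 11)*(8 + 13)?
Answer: 120384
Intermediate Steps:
c = 135 (c = 9 - (5 - 11)*(8 + 13) = 9 - (-6)*21 = 9 - 1*(-126) = 9 + 126 = 135)
L = -1/10 (L = 1/(-10) = -1/10 ≈ -0.10000)
o = -1/10 ≈ -0.10000
((25 - 4) + o)*((22 + 18)*(c + 9)) = ((25 - 4) - 1/10)*((22 + 18)*(135 + 9)) = (21 - 1/10)*(40*144) = (209/10)*5760 = 120384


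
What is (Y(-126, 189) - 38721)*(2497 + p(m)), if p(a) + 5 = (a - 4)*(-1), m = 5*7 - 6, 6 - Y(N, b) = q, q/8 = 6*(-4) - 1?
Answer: -95016505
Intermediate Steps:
q = -200 (q = 8*(6*(-4) - 1) = 8*(-24 - 1) = 8*(-25) = -200)
Y(N, b) = 206 (Y(N, b) = 6 - 1*(-200) = 6 + 200 = 206)
m = 29 (m = 35 - 6 = 29)
p(a) = -1 - a (p(a) = -5 + (a - 4)*(-1) = -5 + (-4 + a)*(-1) = -5 + (4 - a) = -1 - a)
(Y(-126, 189) - 38721)*(2497 + p(m)) = (206 - 38721)*(2497 + (-1 - 1*29)) = -38515*(2497 + (-1 - 29)) = -38515*(2497 - 30) = -38515*2467 = -95016505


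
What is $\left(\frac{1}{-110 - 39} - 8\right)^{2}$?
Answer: $\frac{1423249}{22201} \approx 64.107$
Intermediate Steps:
$\left(\frac{1}{-110 - 39} - 8\right)^{2} = \left(\frac{1}{-149} - 8\right)^{2} = \left(- \frac{1}{149} - 8\right)^{2} = \left(- \frac{1193}{149}\right)^{2} = \frac{1423249}{22201}$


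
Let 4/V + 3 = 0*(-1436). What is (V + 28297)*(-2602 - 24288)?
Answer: -2282611430/3 ≈ -7.6087e+8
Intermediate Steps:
V = -4/3 (V = 4/(-3 + 0*(-1436)) = 4/(-3 + 0) = 4/(-3) = 4*(-⅓) = -4/3 ≈ -1.3333)
(V + 28297)*(-2602 - 24288) = (-4/3 + 28297)*(-2602 - 24288) = (84887/3)*(-26890) = -2282611430/3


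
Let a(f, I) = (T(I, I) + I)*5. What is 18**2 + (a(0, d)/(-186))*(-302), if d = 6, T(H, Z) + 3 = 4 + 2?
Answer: 12309/31 ≈ 397.06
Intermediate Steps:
T(H, Z) = 3 (T(H, Z) = -3 + (4 + 2) = -3 + 6 = 3)
a(f, I) = 15 + 5*I (a(f, I) = (3 + I)*5 = 15 + 5*I)
18**2 + (a(0, d)/(-186))*(-302) = 18**2 + ((15 + 5*6)/(-186))*(-302) = 324 + ((15 + 30)*(-1/186))*(-302) = 324 + (45*(-1/186))*(-302) = 324 - 15/62*(-302) = 324 + 2265/31 = 12309/31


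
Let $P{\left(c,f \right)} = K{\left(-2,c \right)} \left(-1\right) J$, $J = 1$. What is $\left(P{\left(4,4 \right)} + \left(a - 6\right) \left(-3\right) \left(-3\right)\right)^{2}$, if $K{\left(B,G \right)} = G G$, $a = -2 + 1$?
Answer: $6241$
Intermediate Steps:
$a = -1$
$K{\left(B,G \right)} = G^{2}$
$P{\left(c,f \right)} = - c^{2}$ ($P{\left(c,f \right)} = c^{2} \left(-1\right) 1 = - c^{2} \cdot 1 = - c^{2}$)
$\left(P{\left(4,4 \right)} + \left(a - 6\right) \left(-3\right) \left(-3\right)\right)^{2} = \left(- 4^{2} + \left(-1 - 6\right) \left(-3\right) \left(-3\right)\right)^{2} = \left(\left(-1\right) 16 + \left(-1 - 6\right) \left(-3\right) \left(-3\right)\right)^{2} = \left(-16 + \left(-7\right) \left(-3\right) \left(-3\right)\right)^{2} = \left(-16 + 21 \left(-3\right)\right)^{2} = \left(-16 - 63\right)^{2} = \left(-79\right)^{2} = 6241$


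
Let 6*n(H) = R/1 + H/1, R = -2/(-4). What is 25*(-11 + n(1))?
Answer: -1075/4 ≈ -268.75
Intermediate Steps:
R = 1/2 (R = -2*(-1/4) = 1/2 ≈ 0.50000)
n(H) = 1/12 + H/6 (n(H) = ((1/2)/1 + H/1)/6 = ((1/2)*1 + H*1)/6 = (1/2 + H)/6 = 1/12 + H/6)
25*(-11 + n(1)) = 25*(-11 + (1/12 + (1/6)*1)) = 25*(-11 + (1/12 + 1/6)) = 25*(-11 + 1/4) = 25*(-43/4) = -1075/4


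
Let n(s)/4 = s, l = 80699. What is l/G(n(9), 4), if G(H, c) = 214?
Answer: 80699/214 ≈ 377.10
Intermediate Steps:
n(s) = 4*s
l/G(n(9), 4) = 80699/214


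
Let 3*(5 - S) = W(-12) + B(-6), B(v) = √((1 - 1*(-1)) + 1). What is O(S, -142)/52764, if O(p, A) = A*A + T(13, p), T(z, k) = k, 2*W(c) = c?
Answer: 20171/52764 - √3/158292 ≈ 0.38228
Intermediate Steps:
W(c) = c/2
B(v) = √3 (B(v) = √((1 + 1) + 1) = √(2 + 1) = √3)
S = 7 - √3/3 (S = 5 - ((½)*(-12) + √3)/3 = 5 - (-6 + √3)/3 = 5 + (2 - √3/3) = 7 - √3/3 ≈ 6.4227)
O(p, A) = p + A² (O(p, A) = A*A + p = A² + p = p + A²)
O(S, -142)/52764 = ((7 - √3/3) + (-142)²)/52764 = ((7 - √3/3) + 20164)*(1/52764) = (20171 - √3/3)*(1/52764) = 20171/52764 - √3/158292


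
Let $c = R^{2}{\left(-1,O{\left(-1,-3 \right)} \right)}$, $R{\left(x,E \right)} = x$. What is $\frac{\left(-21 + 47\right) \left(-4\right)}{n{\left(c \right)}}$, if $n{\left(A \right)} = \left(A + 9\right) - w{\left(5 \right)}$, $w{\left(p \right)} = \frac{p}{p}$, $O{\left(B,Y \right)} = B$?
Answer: $- \frac{104}{9} \approx -11.556$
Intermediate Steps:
$w{\left(p \right)} = 1$
$c = 1$ ($c = \left(-1\right)^{2} = 1$)
$n{\left(A \right)} = 8 + A$ ($n{\left(A \right)} = \left(A + 9\right) - 1 = \left(9 + A\right) - 1 = 8 + A$)
$\frac{\left(-21 + 47\right) \left(-4\right)}{n{\left(c \right)}} = \frac{\left(-21 + 47\right) \left(-4\right)}{8 + 1} = \frac{26 \left(-4\right)}{9} = \left(-104\right) \frac{1}{9} = - \frac{104}{9}$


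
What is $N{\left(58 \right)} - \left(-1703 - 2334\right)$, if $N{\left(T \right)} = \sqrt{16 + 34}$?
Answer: $4037 + 5 \sqrt{2} \approx 4044.1$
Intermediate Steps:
$N{\left(T \right)} = 5 \sqrt{2}$ ($N{\left(T \right)} = \sqrt{50} = 5 \sqrt{2}$)
$N{\left(58 \right)} - \left(-1703 - 2334\right) = 5 \sqrt{2} - \left(-1703 - 2334\right) = 5 \sqrt{2} - -4037 = 5 \sqrt{2} + 4037 = 4037 + 5 \sqrt{2}$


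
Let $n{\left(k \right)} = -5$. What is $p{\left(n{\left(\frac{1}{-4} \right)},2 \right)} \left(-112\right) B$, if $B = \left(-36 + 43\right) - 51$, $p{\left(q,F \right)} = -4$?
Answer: $-19712$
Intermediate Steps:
$B = -44$ ($B = 7 - 51 = -44$)
$p{\left(n{\left(\frac{1}{-4} \right)},2 \right)} \left(-112\right) B = \left(-4\right) \left(-112\right) \left(-44\right) = 448 \left(-44\right) = -19712$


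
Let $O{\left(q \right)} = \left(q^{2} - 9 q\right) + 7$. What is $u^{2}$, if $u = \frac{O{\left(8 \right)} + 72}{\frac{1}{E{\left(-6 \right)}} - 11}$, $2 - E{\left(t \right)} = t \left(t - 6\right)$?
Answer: $\frac{24700900}{594441} \approx 41.553$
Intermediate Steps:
$E{\left(t \right)} = 2 - t \left(-6 + t\right)$ ($E{\left(t \right)} = 2 - t \left(t - 6\right) = 2 - t \left(-6 + t\right)$)
$O{\left(q \right)} = 7 + q^{2} - 9 q$
$u = - \frac{4970}{771}$ ($u = \frac{\left(7 + 8^{2} - 72\right) + 72}{\frac{1}{2 - \left(-6\right)^{2} + 6 \left(-6\right)} - 11} = \frac{\left(7 + 64 - 72\right) + 72}{\frac{1}{2 - 36 - 36} - 11} = \frac{-1 + 72}{\frac{1}{2 - 36 - 36} - 11} = \frac{71}{\frac{1}{-70} - 11} = \frac{71}{- \frac{1}{70} - 11} = \frac{71}{- \frac{771}{70}} = 71 \left(- \frac{70}{771}\right) = - \frac{4970}{771} \approx -6.4462$)
$u^{2} = \left(- \frac{4970}{771}\right)^{2} = \frac{24700900}{594441}$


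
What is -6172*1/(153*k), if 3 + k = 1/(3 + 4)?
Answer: 10801/765 ≈ 14.119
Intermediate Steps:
k = -20/7 (k = -3 + 1/(3 + 4) = -3 + 1/7 = -3 + ⅐ = -20/7 ≈ -2.8571)
-6172*1/(153*k) = -6172/(-9*(-20/7)*(-17)) = -6172/((180/7)*(-17)) = -6172/(-3060/7) = -6172*(-7/3060) = 10801/765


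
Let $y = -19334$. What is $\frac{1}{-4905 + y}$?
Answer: $- \frac{1}{24239} \approx -4.1256 \cdot 10^{-5}$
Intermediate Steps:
$\frac{1}{-4905 + y} = \frac{1}{-4905 - 19334} = \frac{1}{-24239} = - \frac{1}{24239}$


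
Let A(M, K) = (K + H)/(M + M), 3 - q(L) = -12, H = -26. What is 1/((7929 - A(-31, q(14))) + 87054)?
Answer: 62/5888935 ≈ 1.0528e-5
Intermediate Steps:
q(L) = 15 (q(L) = 3 - 1*(-12) = 3 + 12 = 15)
A(M, K) = (-26 + K)/(2*M) (A(M, K) = (K - 26)/(M + M) = (-26 + K)/((2*M)) = (-26 + K)*(1/(2*M)) = (-26 + K)/(2*M))
1/((7929 - A(-31, q(14))) + 87054) = 1/((7929 - (-26 + 15)/(2*(-31))) + 87054) = 1/((7929 - (-1)*(-11)/(2*31)) + 87054) = 1/((7929 - 1*11/62) + 87054) = 1/((7929 - 11/62) + 87054) = 1/(491587/62 + 87054) = 1/(5888935/62) = 62/5888935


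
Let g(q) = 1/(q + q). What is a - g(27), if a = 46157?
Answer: 2492477/54 ≈ 46157.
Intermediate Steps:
g(q) = 1/(2*q)
a - g(27) = 46157 - 1/(2*27) = 46157 - 1*1/54 = 46157 - 1/54 = 2492477/54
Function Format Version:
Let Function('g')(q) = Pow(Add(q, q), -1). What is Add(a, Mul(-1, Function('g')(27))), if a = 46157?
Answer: Rational(2492477, 54) ≈ 46157.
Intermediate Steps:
Function('g')(q) = Mul(Rational(1, 2), Pow(q, -1)) (Function('g')(q) = Pow(Mul(2, q), -1) = Mul(Rational(1, 2), Pow(q, -1)))
Add(a, Mul(-1, Function('g')(27))) = Add(46157, Mul(-1, Mul(Rational(1, 2), Pow(27, -1)))) = Add(46157, Mul(-1, Mul(Rational(1, 2), Rational(1, 27)))) = Add(46157, Mul(-1, Rational(1, 54))) = Add(46157, Rational(-1, 54)) = Rational(2492477, 54)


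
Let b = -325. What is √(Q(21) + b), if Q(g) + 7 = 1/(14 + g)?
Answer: 3*I*√45185/35 ≈ 18.22*I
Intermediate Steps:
Q(g) = -7 + 1/(14 + g)
√(Q(21) + b) = √((-97 - 7*21)/(14 + 21) - 325) = √((-97 - 147)/35 - 325) = √((1/35)*(-244) - 325) = √(-244/35 - 325) = √(-11619/35) = 3*I*√45185/35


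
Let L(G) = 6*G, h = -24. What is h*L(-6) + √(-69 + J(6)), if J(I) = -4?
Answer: 864 + I*√73 ≈ 864.0 + 8.544*I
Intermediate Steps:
h*L(-6) + √(-69 + J(6)) = -144*(-6) + √(-69 - 4) = -24*(-36) + √(-73) = 864 + I*√73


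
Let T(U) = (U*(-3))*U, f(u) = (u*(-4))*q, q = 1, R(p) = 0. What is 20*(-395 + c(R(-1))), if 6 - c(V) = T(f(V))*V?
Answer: -7780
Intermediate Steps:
f(u) = -4*u (f(u) = (u*(-4))*1 = -4*u*1 = -4*u)
T(U) = -3*U**2 (T(U) = (-3*U)*U = -3*U**2)
c(V) = 6 + 48*V**3 (c(V) = 6 - (-3*16*V**2)*V = 6 - (-48*V**2)*V = 6 - (-48)*V**3 = 6 + 48*V**3)
20*(-395 + c(R(-1))) = 20*(-395 + (6 + 48*0**3)) = 20*(-395 + (6 + 48*0)) = 20*(-395 + (6 + 0)) = 20*(-395 + 6) = 20*(-389) = -7780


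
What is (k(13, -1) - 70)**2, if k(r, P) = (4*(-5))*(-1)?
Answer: 2500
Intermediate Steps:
k(r, P) = 20 (k(r, P) = -20*(-1) = 20)
(k(13, -1) - 70)**2 = (20 - 70)**2 = (-50)**2 = 2500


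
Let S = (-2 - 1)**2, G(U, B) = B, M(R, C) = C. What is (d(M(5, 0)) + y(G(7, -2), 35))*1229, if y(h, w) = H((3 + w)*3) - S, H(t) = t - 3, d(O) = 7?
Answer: 133961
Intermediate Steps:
H(t) = -3 + t
S = 9 (S = (-3)**2 = 9)
y(h, w) = -3 + 3*w (y(h, w) = (-3 + (3 + w)*3) - 1*9 = (-3 + (9 + 3*w)) - 9 = (6 + 3*w) - 9 = -3 + 3*w)
(d(M(5, 0)) + y(G(7, -2), 35))*1229 = (7 + (-3 + 3*35))*1229 = (7 + (-3 + 105))*1229 = (7 + 102)*1229 = 109*1229 = 133961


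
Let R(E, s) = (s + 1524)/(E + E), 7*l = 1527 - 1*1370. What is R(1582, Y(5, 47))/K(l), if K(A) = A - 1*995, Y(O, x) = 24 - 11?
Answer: -1537/3077216 ≈ -0.00049948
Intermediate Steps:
Y(O, x) = 13
l = 157/7 (l = (1527 - 1*1370)/7 = (1527 - 1370)/7 = (⅐)*157 = 157/7 ≈ 22.429)
K(A) = -995 + A (K(A) = A - 995 = -995 + A)
R(E, s) = (1524 + s)/(2*E) (R(E, s) = (1524 + s)/((2*E)) = (1524 + s)*(1/(2*E)) = (1524 + s)/(2*E))
R(1582, Y(5, 47))/K(l) = ((½)*(1524 + 13)/1582)/(-995 + 157/7) = ((½)*(1/1582)*1537)/(-6808/7) = (1537/3164)*(-7/6808) = -1537/3077216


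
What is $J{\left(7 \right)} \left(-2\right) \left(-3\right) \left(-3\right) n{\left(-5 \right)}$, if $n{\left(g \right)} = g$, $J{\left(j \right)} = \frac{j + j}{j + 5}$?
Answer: $105$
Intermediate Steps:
$J{\left(j \right)} = \frac{2 j}{5 + j}$
$J{\left(7 \right)} \left(-2\right) \left(-3\right) \left(-3\right) n{\left(-5 \right)} = 2 \cdot 7 \frac{1}{5 + 7} \left(-2\right) \left(-3\right) \left(-3\right) \left(-5\right) = 2 \cdot 7 \cdot \frac{1}{12} \cdot 6 \left(-3\right) \left(-5\right) = 2 \cdot 7 \cdot \frac{1}{12} \left(-18\right) \left(-5\right) = \frac{7}{6} \left(-18\right) \left(-5\right) = \left(-21\right) \left(-5\right) = 105$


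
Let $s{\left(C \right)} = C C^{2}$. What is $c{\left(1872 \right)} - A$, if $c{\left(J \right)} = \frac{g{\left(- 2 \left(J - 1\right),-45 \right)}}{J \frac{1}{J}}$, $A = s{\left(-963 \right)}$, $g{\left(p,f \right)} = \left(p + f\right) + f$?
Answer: $893052515$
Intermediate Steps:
$s{\left(C \right)} = C^{3}$
$g{\left(p,f \right)} = p + 2 f$ ($g{\left(p,f \right)} = \left(f + p\right) + f = p + 2 f$)
$A = -893056347$ ($A = \left(-963\right)^{3} = -893056347$)
$c{\left(J \right)} = -88 - 2 J$ ($c{\left(J \right)} = \frac{- 2 \left(J - 1\right) + 2 \left(-45\right)}{J \frac{1}{J}} = \frac{- 2 \left(-1 + J\right) - 90}{1} = \left(\left(2 - 2 J\right) - 90\right) 1 = \left(-88 - 2 J\right) 1 = -88 - 2 J$)
$c{\left(1872 \right)} - A = \left(-88 - 3744\right) - -893056347 = \left(-88 - 3744\right) + 893056347 = -3832 + 893056347 = 893052515$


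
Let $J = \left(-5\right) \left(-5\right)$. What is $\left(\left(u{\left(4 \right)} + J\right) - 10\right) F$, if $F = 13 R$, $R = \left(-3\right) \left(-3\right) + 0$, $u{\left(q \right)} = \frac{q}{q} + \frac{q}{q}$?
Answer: $1989$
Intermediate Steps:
$u{\left(q \right)} = 2$ ($u{\left(q \right)} = 1 + 1 = 2$)
$J = 25$
$R = 9$ ($R = 9 + 0 = 9$)
$F = 117$ ($F = 13 \cdot 9 = 117$)
$\left(\left(u{\left(4 \right)} + J\right) - 10\right) F = \left(\left(2 + 25\right) - 10\right) 117 = \left(27 - 10\right) 117 = 17 \cdot 117 = 1989$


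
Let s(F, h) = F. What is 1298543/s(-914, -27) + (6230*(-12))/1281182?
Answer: -118838446319/83642882 ≈ -1420.8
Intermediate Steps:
1298543/s(-914, -27) + (6230*(-12))/1281182 = 1298543/(-914) + (6230*(-12))/1281182 = 1298543*(-1/914) - 74760*1/1281182 = -1298543/914 - 5340/91513 = -118838446319/83642882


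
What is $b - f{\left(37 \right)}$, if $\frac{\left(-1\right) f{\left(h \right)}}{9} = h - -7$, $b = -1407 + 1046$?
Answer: $35$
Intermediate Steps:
$b = -361$
$f{\left(h \right)} = -63 - 9 h$ ($f{\left(h \right)} = - 9 \left(h - -7\right) = - 9 \left(h + 7\right) = - 9 \left(7 + h\right) = -63 - 9 h$)
$b - f{\left(37 \right)} = -361 - \left(-63 - 333\right) = -361 - -396 = -361 + 396 = 35$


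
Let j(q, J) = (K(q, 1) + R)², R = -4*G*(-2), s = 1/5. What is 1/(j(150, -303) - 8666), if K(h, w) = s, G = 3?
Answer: -25/202009 ≈ -0.00012376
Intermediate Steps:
s = ⅕ ≈ 0.20000
K(h, w) = ⅕
R = 24 (R = -4*3*(-2) = -12*(-2) = 24)
j(q, J) = 14641/25 (j(q, J) = (⅕ + 24)² = (121/5)² = 14641/25)
1/(j(150, -303) - 8666) = 1/(14641/25 - 8666) = 1/(-202009/25) = -25/202009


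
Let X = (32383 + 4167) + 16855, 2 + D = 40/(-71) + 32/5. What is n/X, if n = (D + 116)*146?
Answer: 6211132/18958775 ≈ 0.32761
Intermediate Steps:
D = 1362/355 (D = -2 + (40/(-71) + 32/5) = -2 + (40*(-1/71) + 32*(1/5)) = -2 + (-40/71 + 32/5) = -2 + 2072/355 = 1362/355 ≈ 3.8366)
n = 6211132/355 (n = (1362/355 + 116)*146 = (42542/355)*146 = 6211132/355 ≈ 17496.)
X = 53405 (X = 36550 + 16855 = 53405)
n/X = (6211132/355)/53405 = (6211132/355)*(1/53405) = 6211132/18958775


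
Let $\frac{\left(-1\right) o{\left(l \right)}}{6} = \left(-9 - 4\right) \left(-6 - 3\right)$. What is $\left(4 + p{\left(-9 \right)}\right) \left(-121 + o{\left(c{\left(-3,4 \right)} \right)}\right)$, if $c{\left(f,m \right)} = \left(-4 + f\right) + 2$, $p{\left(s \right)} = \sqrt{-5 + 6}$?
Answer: $-4115$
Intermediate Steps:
$p{\left(s \right)} = 1$ ($p{\left(s \right)} = \sqrt{1} = 1$)
$c{\left(f,m \right)} = -2 + f$
$o{\left(l \right)} = -702$ ($o{\left(l \right)} = - 6 \left(-9 - 4\right) \left(-6 - 3\right) = - 6 \left(\left(-13\right) \left(-9\right)\right) = \left(-6\right) 117 = -702$)
$\left(4 + p{\left(-9 \right)}\right) \left(-121 + o{\left(c{\left(-3,4 \right)} \right)}\right) = \left(4 + 1\right) \left(-121 - 702\right) = 5 \left(-823\right) = -4115$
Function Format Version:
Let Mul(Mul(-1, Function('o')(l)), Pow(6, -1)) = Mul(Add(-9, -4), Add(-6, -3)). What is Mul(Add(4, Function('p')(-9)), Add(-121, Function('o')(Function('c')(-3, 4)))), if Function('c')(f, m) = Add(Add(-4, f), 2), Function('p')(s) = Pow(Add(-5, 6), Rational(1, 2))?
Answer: -4115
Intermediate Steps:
Function('p')(s) = 1 (Function('p')(s) = Pow(1, Rational(1, 2)) = 1)
Function('c')(f, m) = Add(-2, f)
Function('o')(l) = -702 (Function('o')(l) = Mul(-6, Mul(Add(-9, -4), Add(-6, -3))) = Mul(-6, Mul(-13, -9)) = Mul(-6, 117) = -702)
Mul(Add(4, Function('p')(-9)), Add(-121, Function('o')(Function('c')(-3, 4)))) = Mul(Add(4, 1), Add(-121, -702)) = Mul(5, -823) = -4115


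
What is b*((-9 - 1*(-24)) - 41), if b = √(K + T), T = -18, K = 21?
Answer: -26*√3 ≈ -45.033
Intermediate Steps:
b = √3 (b = √(21 - 18) = √3 ≈ 1.7320)
b*((-9 - 1*(-24)) - 41) = √3*((-9 - 1*(-24)) - 41) = √3*((-9 + 24) - 41) = √3*(15 - 41) = √3*(-26) = -26*√3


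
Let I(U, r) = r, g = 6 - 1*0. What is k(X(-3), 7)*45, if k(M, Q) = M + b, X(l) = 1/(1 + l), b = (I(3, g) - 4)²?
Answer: 315/2 ≈ 157.50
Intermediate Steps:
g = 6 (g = 6 + 0 = 6)
b = 4 (b = (6 - 4)² = 2² = 4)
k(M, Q) = 4 + M (k(M, Q) = M + 4 = 4 + M)
k(X(-3), 7)*45 = (4 + 1/(1 - 3))*45 = (4 + 1/(-2))*45 = (4 - ½)*45 = (7/2)*45 = 315/2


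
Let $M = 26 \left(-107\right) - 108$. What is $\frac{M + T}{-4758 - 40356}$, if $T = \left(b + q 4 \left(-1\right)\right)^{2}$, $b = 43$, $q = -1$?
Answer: $\frac{227}{15038} \approx 0.015095$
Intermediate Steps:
$T = 2209$ ($T = \left(43 + \left(-1\right) 4 \left(-1\right)\right)^{2} = \left(43 - -4\right)^{2} = \left(43 + 4\right)^{2} = 47^{2} = 2209$)
$M = -2890$ ($M = -2782 - 108 = -2890$)
$\frac{M + T}{-4758 - 40356} = \frac{-2890 + 2209}{-4758 - 40356} = - \frac{681}{-45114} = \left(-681\right) \left(- \frac{1}{45114}\right) = \frac{227}{15038}$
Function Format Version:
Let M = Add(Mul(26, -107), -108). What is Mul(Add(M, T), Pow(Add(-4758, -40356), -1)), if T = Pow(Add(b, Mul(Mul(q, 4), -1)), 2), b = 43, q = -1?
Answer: Rational(227, 15038) ≈ 0.015095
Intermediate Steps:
T = 2209 (T = Pow(Add(43, Mul(Mul(-1, 4), -1)), 2) = Pow(Add(43, Mul(-4, -1)), 2) = Pow(Add(43, 4), 2) = Pow(47, 2) = 2209)
M = -2890 (M = Add(-2782, -108) = -2890)
Mul(Add(M, T), Pow(Add(-4758, -40356), -1)) = Mul(Add(-2890, 2209), Pow(Add(-4758, -40356), -1)) = Mul(-681, Pow(-45114, -1)) = Mul(-681, Rational(-1, 45114)) = Rational(227, 15038)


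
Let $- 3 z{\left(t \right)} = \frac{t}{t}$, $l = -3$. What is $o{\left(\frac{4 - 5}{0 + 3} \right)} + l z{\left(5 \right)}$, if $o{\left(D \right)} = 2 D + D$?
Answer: $0$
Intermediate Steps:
$z{\left(t \right)} = - \frac{1}{3}$ ($z{\left(t \right)} = - \frac{t \frac{1}{t}}{3} = \left(- \frac{1}{3}\right) 1 = - \frac{1}{3}$)
$o{\left(D \right)} = 3 D$
$o{\left(\frac{4 - 5}{0 + 3} \right)} + l z{\left(5 \right)} = 3 \frac{4 - 5}{0 + 3} - -1 = 3 \left(- \frac{1}{3}\right) + 1 = -1 + 1 = 0$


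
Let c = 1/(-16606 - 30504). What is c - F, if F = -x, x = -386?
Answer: -18184461/47110 ≈ -386.00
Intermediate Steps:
F = 386 (F = -1*(-386) = 386)
c = -1/47110 (c = 1/(-47110) = -1/47110 ≈ -2.1227e-5)
c - F = -1/47110 - 1*386 = -1/47110 - 386 = -18184461/47110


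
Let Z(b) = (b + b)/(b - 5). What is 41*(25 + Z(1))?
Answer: 2009/2 ≈ 1004.5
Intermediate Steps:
Z(b) = 2*b/(-5 + b) (Z(b) = (2*b)/(-5 + b) = 2*b/(-5 + b))
41*(25 + Z(1)) = 41*(25 + 2*1/(-5 + 1)) = 41*(25 + 2*1/(-4)) = 41*(25 + 2*1*(-¼)) = 41*(25 - ½) = 41*(49/2) = 2009/2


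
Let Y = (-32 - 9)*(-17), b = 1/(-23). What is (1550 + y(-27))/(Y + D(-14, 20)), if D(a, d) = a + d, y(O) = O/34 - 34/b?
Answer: 79261/23902 ≈ 3.3161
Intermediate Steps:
b = -1/23 ≈ -0.043478
y(O) = 782 + O/34 (y(O) = O/34 - 34/(-1/23) = O*(1/34) - 34*(-23) = O/34 + 782 = 782 + O/34)
Y = 697 (Y = -41*(-17) = 697)
(1550 + y(-27))/(Y + D(-14, 20)) = (1550 + (782 + (1/34)*(-27)))/(697 + (-14 + 20)) = (1550 + (782 - 27/34))/(697 + 6) = (1550 + 26561/34)/703 = (79261/34)*(1/703) = 79261/23902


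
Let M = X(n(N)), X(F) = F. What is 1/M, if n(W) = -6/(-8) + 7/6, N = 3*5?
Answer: 12/23 ≈ 0.52174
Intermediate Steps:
N = 15
n(W) = 23/12 (n(W) = -6*(-⅛) + 7*(⅙) = ¾ + 7/6 = 23/12)
M = 23/12 ≈ 1.9167
1/M = 1/(23/12) = 12/23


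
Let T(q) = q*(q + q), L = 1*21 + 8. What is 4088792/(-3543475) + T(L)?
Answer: 5956036158/3543475 ≈ 1680.8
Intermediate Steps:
L = 29 (L = 21 + 8 = 29)
T(q) = 2*q**2 (T(q) = q*(2*q) = 2*q**2)
4088792/(-3543475) + T(L) = 4088792/(-3543475) + 2*29**2 = 4088792*(-1/3543475) + 2*841 = -4088792/3543475 + 1682 = 5956036158/3543475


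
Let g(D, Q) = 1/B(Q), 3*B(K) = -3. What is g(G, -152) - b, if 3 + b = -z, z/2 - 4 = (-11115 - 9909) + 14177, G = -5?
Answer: -13684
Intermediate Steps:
B(K) = -1 (B(K) = (⅓)*(-3) = -1)
z = -13686 (z = 8 + 2*((-11115 - 9909) + 14177) = 8 + 2*(-21024 + 14177) = 8 + 2*(-6847) = 8 - 13694 = -13686)
g(D, Q) = -1 (g(D, Q) = 1/(-1) = -1)
b = 13683 (b = -3 - 1*(-13686) = -3 + 13686 = 13683)
g(G, -152) - b = -1 - 1*13683 = -1 - 13683 = -13684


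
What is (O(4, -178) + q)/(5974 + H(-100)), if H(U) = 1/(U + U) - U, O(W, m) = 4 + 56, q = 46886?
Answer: 9389200/1214799 ≈ 7.7290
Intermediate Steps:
O(W, m) = 60
H(U) = 1/(2*U) - U
(O(4, -178) + q)/(5974 + H(-100)) = (60 + 46886)/(5974 + ((½)/(-100) - 1*(-100))) = 46946/(5974 + ((½)*(-1/100) + 100)) = 46946/(5974 + (-1/200 + 100)) = 46946/(5974 + 19999/200) = 46946/(1214799/200) = 46946*(200/1214799) = 9389200/1214799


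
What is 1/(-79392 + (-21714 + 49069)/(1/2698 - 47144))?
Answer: -127194511/10098300421102 ≈ -1.2596e-5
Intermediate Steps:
1/(-79392 + (-21714 + 49069)/(1/2698 - 47144)) = 1/(-79392 + 27355/(1/2698 - 47144)) = 1/(-79392 + 27355/(-127194511/2698)) = 1/(-79392 + 27355*(-2698/127194511)) = 1/(-79392 - 73803790/127194511) = 1/(-10098300421102/127194511) = -127194511/10098300421102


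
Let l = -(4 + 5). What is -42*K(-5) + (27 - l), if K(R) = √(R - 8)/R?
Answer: 36 + 42*I*√13/5 ≈ 36.0 + 30.287*I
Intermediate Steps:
l = -9 (l = -1*9 = -9)
K(R) = √(-8 + R)/R
-42*K(-5) + (27 - l) = -42*√(-8 - 5)/(-5) + (27 - 1*(-9)) = -(-42)*√(-13)/5 + (27 + 9) = -(-42)*I*√13/5 + 36 = 42*I*√13/5 + 36 = 36 + 42*I*√13/5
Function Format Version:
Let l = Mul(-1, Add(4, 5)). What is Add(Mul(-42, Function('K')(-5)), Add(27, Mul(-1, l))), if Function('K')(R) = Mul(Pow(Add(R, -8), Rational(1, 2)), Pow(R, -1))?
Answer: Add(36, Mul(Rational(42, 5), I, Pow(13, Rational(1, 2)))) ≈ Add(36.000, Mul(30.287, I))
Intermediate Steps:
l = -9 (l = Mul(-1, 9) = -9)
Function('K')(R) = Mul(Pow(R, -1), Pow(Add(-8, R), Rational(1, 2))) (Function('K')(R) = Mul(Pow(Add(-8, R), Rational(1, 2)), Pow(R, -1)) = Mul(Pow(R, -1), Pow(Add(-8, R), Rational(1, 2))))
Add(Mul(-42, Function('K')(-5)), Add(27, Mul(-1, l))) = Add(Mul(-42, Mul(Pow(-5, -1), Pow(Add(-8, -5), Rational(1, 2)))), Add(27, Mul(-1, -9))) = Add(Mul(-42, Mul(Rational(-1, 5), Pow(-13, Rational(1, 2)))), Add(27, 9)) = Add(Mul(-42, Mul(Rational(-1, 5), Mul(I, Pow(13, Rational(1, 2))))), 36) = Add(Mul(-42, Mul(Rational(-1, 5), I, Pow(13, Rational(1, 2)))), 36) = Add(Mul(Rational(42, 5), I, Pow(13, Rational(1, 2))), 36) = Add(36, Mul(Rational(42, 5), I, Pow(13, Rational(1, 2))))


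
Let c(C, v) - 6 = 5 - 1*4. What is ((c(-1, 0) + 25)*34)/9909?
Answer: 1088/9909 ≈ 0.10980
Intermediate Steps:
c(C, v) = 7 (c(C, v) = 6 + (5 - 1*4) = 6 + (5 - 4) = 6 + 1 = 7)
((c(-1, 0) + 25)*34)/9909 = ((7 + 25)*34)/9909 = (32*34)*(1/9909) = 1088*(1/9909) = 1088/9909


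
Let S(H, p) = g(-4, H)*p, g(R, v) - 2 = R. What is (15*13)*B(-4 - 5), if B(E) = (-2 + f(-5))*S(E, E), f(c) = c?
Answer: -24570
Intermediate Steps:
g(R, v) = 2 + R
S(H, p) = -2*p (S(H, p) = (2 - 4)*p = -2*p)
B(E) = 14*E (B(E) = (-2 - 5)*(-2*E) = -(-14)*E = 14*E)
(15*13)*B(-4 - 5) = (15*13)*(14*(-4 - 5)) = 195*(14*(-9)) = 195*(-126) = -24570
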